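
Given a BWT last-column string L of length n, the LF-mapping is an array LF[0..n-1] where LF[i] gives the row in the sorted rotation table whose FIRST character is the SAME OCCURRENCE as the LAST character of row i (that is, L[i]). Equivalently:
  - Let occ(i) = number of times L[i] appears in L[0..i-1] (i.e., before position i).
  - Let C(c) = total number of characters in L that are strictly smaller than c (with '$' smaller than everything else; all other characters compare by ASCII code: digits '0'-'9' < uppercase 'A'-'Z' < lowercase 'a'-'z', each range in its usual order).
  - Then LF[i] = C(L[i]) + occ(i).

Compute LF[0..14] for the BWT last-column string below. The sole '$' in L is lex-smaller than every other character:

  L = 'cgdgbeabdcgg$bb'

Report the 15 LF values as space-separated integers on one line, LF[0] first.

Answer: 6 11 8 12 2 10 1 3 9 7 13 14 0 4 5

Derivation:
Char counts: '$':1, 'a':1, 'b':4, 'c':2, 'd':2, 'e':1, 'g':4
C (first-col start): C('$')=0, C('a')=1, C('b')=2, C('c')=6, C('d')=8, C('e')=10, C('g')=11
L[0]='c': occ=0, LF[0]=C('c')+0=6+0=6
L[1]='g': occ=0, LF[1]=C('g')+0=11+0=11
L[2]='d': occ=0, LF[2]=C('d')+0=8+0=8
L[3]='g': occ=1, LF[3]=C('g')+1=11+1=12
L[4]='b': occ=0, LF[4]=C('b')+0=2+0=2
L[5]='e': occ=0, LF[5]=C('e')+0=10+0=10
L[6]='a': occ=0, LF[6]=C('a')+0=1+0=1
L[7]='b': occ=1, LF[7]=C('b')+1=2+1=3
L[8]='d': occ=1, LF[8]=C('d')+1=8+1=9
L[9]='c': occ=1, LF[9]=C('c')+1=6+1=7
L[10]='g': occ=2, LF[10]=C('g')+2=11+2=13
L[11]='g': occ=3, LF[11]=C('g')+3=11+3=14
L[12]='$': occ=0, LF[12]=C('$')+0=0+0=0
L[13]='b': occ=2, LF[13]=C('b')+2=2+2=4
L[14]='b': occ=3, LF[14]=C('b')+3=2+3=5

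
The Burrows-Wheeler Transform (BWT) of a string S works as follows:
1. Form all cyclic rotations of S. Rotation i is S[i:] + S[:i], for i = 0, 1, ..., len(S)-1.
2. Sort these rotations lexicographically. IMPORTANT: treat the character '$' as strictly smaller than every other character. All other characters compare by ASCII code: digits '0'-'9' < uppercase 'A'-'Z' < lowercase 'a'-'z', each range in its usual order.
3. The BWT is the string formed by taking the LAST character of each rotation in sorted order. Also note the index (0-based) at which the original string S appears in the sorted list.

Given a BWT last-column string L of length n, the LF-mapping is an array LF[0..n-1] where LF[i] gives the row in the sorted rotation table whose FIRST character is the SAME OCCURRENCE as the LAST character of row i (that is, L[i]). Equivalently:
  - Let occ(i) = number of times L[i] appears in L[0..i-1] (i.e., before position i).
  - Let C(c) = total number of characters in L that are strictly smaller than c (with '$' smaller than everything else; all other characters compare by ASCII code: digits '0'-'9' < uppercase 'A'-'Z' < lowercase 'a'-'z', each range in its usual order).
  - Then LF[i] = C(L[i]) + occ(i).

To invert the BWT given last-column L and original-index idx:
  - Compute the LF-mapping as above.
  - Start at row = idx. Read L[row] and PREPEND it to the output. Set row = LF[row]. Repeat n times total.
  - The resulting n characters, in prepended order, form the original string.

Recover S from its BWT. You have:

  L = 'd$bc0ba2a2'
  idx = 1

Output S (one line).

Answer: 0ab2bac2d$

Derivation:
LF mapping: 9 0 6 8 1 7 4 2 5 3
Walk LF starting at row 1, prepending L[row]:
  step 1: row=1, L[1]='$', prepend. Next row=LF[1]=0
  step 2: row=0, L[0]='d', prepend. Next row=LF[0]=9
  step 3: row=9, L[9]='2', prepend. Next row=LF[9]=3
  step 4: row=3, L[3]='c', prepend. Next row=LF[3]=8
  step 5: row=8, L[8]='a', prepend. Next row=LF[8]=5
  step 6: row=5, L[5]='b', prepend. Next row=LF[5]=7
  step 7: row=7, L[7]='2', prepend. Next row=LF[7]=2
  step 8: row=2, L[2]='b', prepend. Next row=LF[2]=6
  step 9: row=6, L[6]='a', prepend. Next row=LF[6]=4
  step 10: row=4, L[4]='0', prepend. Next row=LF[4]=1
Reversed output: 0ab2bac2d$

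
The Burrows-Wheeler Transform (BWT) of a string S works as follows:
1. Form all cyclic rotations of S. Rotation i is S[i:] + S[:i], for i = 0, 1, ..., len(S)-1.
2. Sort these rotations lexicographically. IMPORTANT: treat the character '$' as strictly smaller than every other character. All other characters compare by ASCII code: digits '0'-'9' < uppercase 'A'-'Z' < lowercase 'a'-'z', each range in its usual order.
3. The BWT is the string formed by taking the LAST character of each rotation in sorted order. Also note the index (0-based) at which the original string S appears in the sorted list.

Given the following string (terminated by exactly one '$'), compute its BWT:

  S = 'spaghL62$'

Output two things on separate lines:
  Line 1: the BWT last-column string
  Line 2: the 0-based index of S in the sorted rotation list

All 9 rotations (rotation i = S[i:]+S[:i]):
  rot[0] = spaghL62$
  rot[1] = paghL62$s
  rot[2] = aghL62$sp
  rot[3] = ghL62$spa
  rot[4] = hL62$spag
  rot[5] = L62$spagh
  rot[6] = 62$spaghL
  rot[7] = 2$spaghL6
  rot[8] = $spaghL62
Sorted (with $ < everything):
  sorted[0] = $spaghL62  (last char: '2')
  sorted[1] = 2$spaghL6  (last char: '6')
  sorted[2] = 62$spaghL  (last char: 'L')
  sorted[3] = L62$spagh  (last char: 'h')
  sorted[4] = aghL62$sp  (last char: 'p')
  sorted[5] = ghL62$spa  (last char: 'a')
  sorted[6] = hL62$spag  (last char: 'g')
  sorted[7] = paghL62$s  (last char: 's')
  sorted[8] = spaghL62$  (last char: '$')
Last column: 26Lhpags$
Original string S is at sorted index 8

Answer: 26Lhpags$
8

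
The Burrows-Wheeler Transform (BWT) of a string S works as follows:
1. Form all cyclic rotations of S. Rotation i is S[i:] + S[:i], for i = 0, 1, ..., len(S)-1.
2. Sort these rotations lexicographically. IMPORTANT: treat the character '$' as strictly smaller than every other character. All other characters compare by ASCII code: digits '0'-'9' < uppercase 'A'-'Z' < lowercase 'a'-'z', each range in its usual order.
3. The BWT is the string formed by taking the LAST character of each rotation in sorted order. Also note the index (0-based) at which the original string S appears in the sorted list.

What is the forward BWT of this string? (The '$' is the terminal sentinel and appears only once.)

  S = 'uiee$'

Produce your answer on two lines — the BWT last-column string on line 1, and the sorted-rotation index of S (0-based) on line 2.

Answer: eeiu$
4

Derivation:
All 5 rotations (rotation i = S[i:]+S[:i]):
  rot[0] = uiee$
  rot[1] = iee$u
  rot[2] = ee$ui
  rot[3] = e$uie
  rot[4] = $uiee
Sorted (with $ < everything):
  sorted[0] = $uiee  (last char: 'e')
  sorted[1] = e$uie  (last char: 'e')
  sorted[2] = ee$ui  (last char: 'i')
  sorted[3] = iee$u  (last char: 'u')
  sorted[4] = uiee$  (last char: '$')
Last column: eeiu$
Original string S is at sorted index 4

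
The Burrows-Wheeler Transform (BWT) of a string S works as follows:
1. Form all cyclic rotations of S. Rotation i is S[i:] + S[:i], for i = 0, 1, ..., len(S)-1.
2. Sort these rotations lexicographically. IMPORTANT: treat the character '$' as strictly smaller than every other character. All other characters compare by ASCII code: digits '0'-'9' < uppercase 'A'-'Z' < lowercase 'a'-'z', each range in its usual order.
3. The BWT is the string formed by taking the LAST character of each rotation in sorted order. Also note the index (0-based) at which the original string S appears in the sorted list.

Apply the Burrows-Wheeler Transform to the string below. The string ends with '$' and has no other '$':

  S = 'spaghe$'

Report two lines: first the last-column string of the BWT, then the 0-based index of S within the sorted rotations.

All 7 rotations (rotation i = S[i:]+S[:i]):
  rot[0] = spaghe$
  rot[1] = paghe$s
  rot[2] = aghe$sp
  rot[3] = ghe$spa
  rot[4] = he$spag
  rot[5] = e$spagh
  rot[6] = $spaghe
Sorted (with $ < everything):
  sorted[0] = $spaghe  (last char: 'e')
  sorted[1] = aghe$sp  (last char: 'p')
  sorted[2] = e$spagh  (last char: 'h')
  sorted[3] = ghe$spa  (last char: 'a')
  sorted[4] = he$spag  (last char: 'g')
  sorted[5] = paghe$s  (last char: 's')
  sorted[6] = spaghe$  (last char: '$')
Last column: ephags$
Original string S is at sorted index 6

Answer: ephags$
6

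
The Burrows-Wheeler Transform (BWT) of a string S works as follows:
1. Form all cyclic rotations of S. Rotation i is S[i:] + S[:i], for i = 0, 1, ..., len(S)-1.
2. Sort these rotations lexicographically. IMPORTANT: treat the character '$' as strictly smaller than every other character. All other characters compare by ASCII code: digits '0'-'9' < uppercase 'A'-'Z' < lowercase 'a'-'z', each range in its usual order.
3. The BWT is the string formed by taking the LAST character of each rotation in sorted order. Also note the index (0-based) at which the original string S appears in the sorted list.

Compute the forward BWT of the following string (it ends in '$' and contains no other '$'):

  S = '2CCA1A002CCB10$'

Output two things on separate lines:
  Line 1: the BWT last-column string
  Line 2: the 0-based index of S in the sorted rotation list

All 15 rotations (rotation i = S[i:]+S[:i]):
  rot[0] = 2CCA1A002CCB10$
  rot[1] = CCA1A002CCB10$2
  rot[2] = CA1A002CCB10$2C
  rot[3] = A1A002CCB10$2CC
  rot[4] = 1A002CCB10$2CCA
  rot[5] = A002CCB10$2CCA1
  rot[6] = 002CCB10$2CCA1A
  rot[7] = 02CCB10$2CCA1A0
  rot[8] = 2CCB10$2CCA1A00
  rot[9] = CCB10$2CCA1A002
  rot[10] = CB10$2CCA1A002C
  rot[11] = B10$2CCA1A002CC
  rot[12] = 10$2CCA1A002CCB
  rot[13] = 0$2CCA1A002CCB1
  rot[14] = $2CCA1A002CCB10
Sorted (with $ < everything):
  sorted[0] = $2CCA1A002CCB10  (last char: '0')
  sorted[1] = 0$2CCA1A002CCB1  (last char: '1')
  sorted[2] = 002CCB10$2CCA1A  (last char: 'A')
  sorted[3] = 02CCB10$2CCA1A0  (last char: '0')
  sorted[4] = 10$2CCA1A002CCB  (last char: 'B')
  sorted[5] = 1A002CCB10$2CCA  (last char: 'A')
  sorted[6] = 2CCA1A002CCB10$  (last char: '$')
  sorted[7] = 2CCB10$2CCA1A00  (last char: '0')
  sorted[8] = A002CCB10$2CCA1  (last char: '1')
  sorted[9] = A1A002CCB10$2CC  (last char: 'C')
  sorted[10] = B10$2CCA1A002CC  (last char: 'C')
  sorted[11] = CA1A002CCB10$2C  (last char: 'C')
  sorted[12] = CB10$2CCA1A002C  (last char: 'C')
  sorted[13] = CCA1A002CCB10$2  (last char: '2')
  sorted[14] = CCB10$2CCA1A002  (last char: '2')
Last column: 01A0BA$01CCCC22
Original string S is at sorted index 6

Answer: 01A0BA$01CCCC22
6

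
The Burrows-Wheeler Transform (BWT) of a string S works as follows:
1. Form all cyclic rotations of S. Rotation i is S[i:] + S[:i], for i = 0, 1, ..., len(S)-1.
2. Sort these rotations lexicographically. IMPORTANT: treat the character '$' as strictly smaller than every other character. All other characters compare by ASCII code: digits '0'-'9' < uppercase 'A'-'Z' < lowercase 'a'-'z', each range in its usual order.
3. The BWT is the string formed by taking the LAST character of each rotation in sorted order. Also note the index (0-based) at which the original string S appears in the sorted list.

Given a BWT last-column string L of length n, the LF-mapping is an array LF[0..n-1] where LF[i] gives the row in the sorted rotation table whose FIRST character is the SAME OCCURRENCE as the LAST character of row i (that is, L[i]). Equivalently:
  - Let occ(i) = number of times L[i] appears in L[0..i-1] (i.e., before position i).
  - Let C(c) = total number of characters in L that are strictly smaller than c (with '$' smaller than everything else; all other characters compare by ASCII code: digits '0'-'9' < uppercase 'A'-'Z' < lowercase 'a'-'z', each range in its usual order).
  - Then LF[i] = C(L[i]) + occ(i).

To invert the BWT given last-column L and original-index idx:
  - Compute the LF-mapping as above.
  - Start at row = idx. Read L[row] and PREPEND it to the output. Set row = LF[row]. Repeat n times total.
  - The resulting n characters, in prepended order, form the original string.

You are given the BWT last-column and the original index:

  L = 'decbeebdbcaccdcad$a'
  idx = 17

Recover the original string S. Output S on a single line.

LF mapping: 12 16 7 4 17 18 5 13 6 8 1 9 10 14 11 2 15 0 3
Walk LF starting at row 17, prepending L[row]:
  step 1: row=17, L[17]='$', prepend. Next row=LF[17]=0
  step 2: row=0, L[0]='d', prepend. Next row=LF[0]=12
  step 3: row=12, L[12]='c', prepend. Next row=LF[12]=10
  step 4: row=10, L[10]='a', prepend. Next row=LF[10]=1
  step 5: row=1, L[1]='e', prepend. Next row=LF[1]=16
  step 6: row=16, L[16]='d', prepend. Next row=LF[16]=15
  step 7: row=15, L[15]='a', prepend. Next row=LF[15]=2
  step 8: row=2, L[2]='c', prepend. Next row=LF[2]=7
  step 9: row=7, L[7]='d', prepend. Next row=LF[7]=13
  step 10: row=13, L[13]='d', prepend. Next row=LF[13]=14
  step 11: row=14, L[14]='c', prepend. Next row=LF[14]=11
  step 12: row=11, L[11]='c', prepend. Next row=LF[11]=9
  step 13: row=9, L[9]='c', prepend. Next row=LF[9]=8
  step 14: row=8, L[8]='b', prepend. Next row=LF[8]=6
  step 15: row=6, L[6]='b', prepend. Next row=LF[6]=5
  step 16: row=5, L[5]='e', prepend. Next row=LF[5]=18
  step 17: row=18, L[18]='a', prepend. Next row=LF[18]=3
  step 18: row=3, L[3]='b', prepend. Next row=LF[3]=4
  step 19: row=4, L[4]='e', prepend. Next row=LF[4]=17
Reversed output: ebaebbcccddcadeacd$

Answer: ebaebbcccddcadeacd$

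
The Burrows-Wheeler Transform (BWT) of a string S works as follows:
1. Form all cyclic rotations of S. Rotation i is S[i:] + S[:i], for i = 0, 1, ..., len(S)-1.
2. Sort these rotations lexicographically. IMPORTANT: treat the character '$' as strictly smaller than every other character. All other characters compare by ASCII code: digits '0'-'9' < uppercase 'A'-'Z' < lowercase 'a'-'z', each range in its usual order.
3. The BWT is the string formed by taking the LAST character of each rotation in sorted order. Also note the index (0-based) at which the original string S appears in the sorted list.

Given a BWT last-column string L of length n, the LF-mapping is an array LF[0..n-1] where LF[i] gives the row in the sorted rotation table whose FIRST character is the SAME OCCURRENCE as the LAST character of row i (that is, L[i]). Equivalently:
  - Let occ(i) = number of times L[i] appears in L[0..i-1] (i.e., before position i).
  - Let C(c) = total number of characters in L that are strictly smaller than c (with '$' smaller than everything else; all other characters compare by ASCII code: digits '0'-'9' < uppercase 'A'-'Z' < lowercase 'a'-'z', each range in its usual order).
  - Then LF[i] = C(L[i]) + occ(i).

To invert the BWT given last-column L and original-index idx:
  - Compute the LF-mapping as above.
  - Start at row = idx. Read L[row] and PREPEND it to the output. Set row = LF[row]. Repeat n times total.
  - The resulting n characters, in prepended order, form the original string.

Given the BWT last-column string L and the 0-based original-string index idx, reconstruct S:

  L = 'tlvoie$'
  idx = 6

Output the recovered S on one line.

LF mapping: 5 3 6 4 2 1 0
Walk LF starting at row 6, prepending L[row]:
  step 1: row=6, L[6]='$', prepend. Next row=LF[6]=0
  step 2: row=0, L[0]='t', prepend. Next row=LF[0]=5
  step 3: row=5, L[5]='e', prepend. Next row=LF[5]=1
  step 4: row=1, L[1]='l', prepend. Next row=LF[1]=3
  step 5: row=3, L[3]='o', prepend. Next row=LF[3]=4
  step 6: row=4, L[4]='i', prepend. Next row=LF[4]=2
  step 7: row=2, L[2]='v', prepend. Next row=LF[2]=6
Reversed output: violet$

Answer: violet$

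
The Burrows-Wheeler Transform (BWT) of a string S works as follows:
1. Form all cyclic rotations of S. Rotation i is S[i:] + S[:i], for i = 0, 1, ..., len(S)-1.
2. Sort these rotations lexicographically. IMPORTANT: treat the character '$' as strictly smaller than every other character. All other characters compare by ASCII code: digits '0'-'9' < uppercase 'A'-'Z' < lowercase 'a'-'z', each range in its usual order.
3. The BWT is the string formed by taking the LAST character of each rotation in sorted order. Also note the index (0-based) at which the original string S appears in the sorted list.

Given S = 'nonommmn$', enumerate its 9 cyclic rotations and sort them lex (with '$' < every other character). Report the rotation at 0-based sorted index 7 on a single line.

Answer: ommmn$non

Derivation:
All 9 rotations (rotation i = S[i:]+S[:i]):
  rot[0] = nonommmn$
  rot[1] = onommmn$n
  rot[2] = nommmn$no
  rot[3] = ommmn$non
  rot[4] = mmmn$nono
  rot[5] = mmn$nonom
  rot[6] = mn$nonomm
  rot[7] = n$nonommm
  rot[8] = $nonommmn
Sorted (with $ < everything):
  sorted[0] = $nonommmn
  sorted[1] = mmmn$nono
  sorted[2] = mmn$nonom
  sorted[3] = mn$nonomm
  sorted[4] = n$nonommm
  sorted[5] = nommmn$no
  sorted[6] = nonommmn$
  sorted[7] = ommmn$non
  sorted[8] = onommmn$n
sorted[7] = ommmn$non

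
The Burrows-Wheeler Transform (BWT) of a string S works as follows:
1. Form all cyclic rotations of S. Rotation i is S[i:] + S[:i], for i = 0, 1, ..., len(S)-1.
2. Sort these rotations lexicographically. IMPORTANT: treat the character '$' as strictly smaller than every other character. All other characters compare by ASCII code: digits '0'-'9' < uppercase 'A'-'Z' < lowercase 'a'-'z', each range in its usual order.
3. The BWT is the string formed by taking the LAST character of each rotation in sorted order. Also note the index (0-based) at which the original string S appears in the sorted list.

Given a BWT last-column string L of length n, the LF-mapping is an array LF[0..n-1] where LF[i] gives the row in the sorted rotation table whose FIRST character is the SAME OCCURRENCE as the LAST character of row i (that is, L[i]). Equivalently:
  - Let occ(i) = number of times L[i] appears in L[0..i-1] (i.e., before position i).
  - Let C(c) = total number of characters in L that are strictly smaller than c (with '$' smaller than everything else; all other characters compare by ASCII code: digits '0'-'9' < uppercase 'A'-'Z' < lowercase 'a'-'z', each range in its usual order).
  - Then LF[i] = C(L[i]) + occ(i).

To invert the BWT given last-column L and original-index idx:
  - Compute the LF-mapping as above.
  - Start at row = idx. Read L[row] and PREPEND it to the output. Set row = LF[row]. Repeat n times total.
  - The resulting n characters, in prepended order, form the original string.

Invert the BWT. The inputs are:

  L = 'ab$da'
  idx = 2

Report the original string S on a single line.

LF mapping: 1 3 0 4 2
Walk LF starting at row 2, prepending L[row]:
  step 1: row=2, L[2]='$', prepend. Next row=LF[2]=0
  step 2: row=0, L[0]='a', prepend. Next row=LF[0]=1
  step 3: row=1, L[1]='b', prepend. Next row=LF[1]=3
  step 4: row=3, L[3]='d', prepend. Next row=LF[3]=4
  step 5: row=4, L[4]='a', prepend. Next row=LF[4]=2
Reversed output: adba$

Answer: adba$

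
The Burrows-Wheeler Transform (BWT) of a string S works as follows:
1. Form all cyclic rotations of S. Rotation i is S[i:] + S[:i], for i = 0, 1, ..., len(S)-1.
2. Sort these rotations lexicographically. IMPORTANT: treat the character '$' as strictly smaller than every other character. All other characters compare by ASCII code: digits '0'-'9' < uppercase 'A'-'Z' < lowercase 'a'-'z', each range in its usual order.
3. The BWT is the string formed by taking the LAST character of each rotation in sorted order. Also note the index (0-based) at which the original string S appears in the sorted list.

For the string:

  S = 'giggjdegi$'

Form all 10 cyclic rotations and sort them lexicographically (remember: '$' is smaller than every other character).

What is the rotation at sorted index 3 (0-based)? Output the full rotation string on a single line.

Answer: ggjdegi$gi

Derivation:
All 10 rotations (rotation i = S[i:]+S[:i]):
  rot[0] = giggjdegi$
  rot[1] = iggjdegi$g
  rot[2] = ggjdegi$gi
  rot[3] = gjdegi$gig
  rot[4] = jdegi$gigg
  rot[5] = degi$giggj
  rot[6] = egi$giggjd
  rot[7] = gi$giggjde
  rot[8] = i$giggjdeg
  rot[9] = $giggjdegi
Sorted (with $ < everything):
  sorted[0] = $giggjdegi
  sorted[1] = degi$giggj
  sorted[2] = egi$giggjd
  sorted[3] = ggjdegi$gi
  sorted[4] = gi$giggjde
  sorted[5] = giggjdegi$
  sorted[6] = gjdegi$gig
  sorted[7] = i$giggjdeg
  sorted[8] = iggjdegi$g
  sorted[9] = jdegi$gigg
sorted[3] = ggjdegi$gi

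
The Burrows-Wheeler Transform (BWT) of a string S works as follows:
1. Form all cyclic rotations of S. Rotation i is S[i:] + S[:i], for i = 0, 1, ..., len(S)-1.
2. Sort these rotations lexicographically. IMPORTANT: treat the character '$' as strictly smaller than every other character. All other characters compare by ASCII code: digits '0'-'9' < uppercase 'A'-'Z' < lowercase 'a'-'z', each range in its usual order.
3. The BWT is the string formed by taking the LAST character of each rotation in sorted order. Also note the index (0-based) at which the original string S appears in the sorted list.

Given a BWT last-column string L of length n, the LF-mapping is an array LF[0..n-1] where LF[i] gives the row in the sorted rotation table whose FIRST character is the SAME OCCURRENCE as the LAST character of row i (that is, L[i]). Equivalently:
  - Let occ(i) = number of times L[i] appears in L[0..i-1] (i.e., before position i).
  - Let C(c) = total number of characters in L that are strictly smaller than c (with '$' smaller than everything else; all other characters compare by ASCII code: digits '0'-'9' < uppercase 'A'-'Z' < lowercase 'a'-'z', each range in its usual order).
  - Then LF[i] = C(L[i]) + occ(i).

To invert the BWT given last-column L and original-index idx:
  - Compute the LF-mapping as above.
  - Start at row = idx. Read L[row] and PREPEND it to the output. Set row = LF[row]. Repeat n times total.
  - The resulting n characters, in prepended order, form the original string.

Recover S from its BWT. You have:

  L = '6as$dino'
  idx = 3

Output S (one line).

LF mapping: 1 2 7 0 3 4 5 6
Walk LF starting at row 3, prepending L[row]:
  step 1: row=3, L[3]='$', prepend. Next row=LF[3]=0
  step 2: row=0, L[0]='6', prepend. Next row=LF[0]=1
  step 3: row=1, L[1]='a', prepend. Next row=LF[1]=2
  step 4: row=2, L[2]='s', prepend. Next row=LF[2]=7
  step 5: row=7, L[7]='o', prepend. Next row=LF[7]=6
  step 6: row=6, L[6]='n', prepend. Next row=LF[6]=5
  step 7: row=5, L[5]='i', prepend. Next row=LF[5]=4
  step 8: row=4, L[4]='d', prepend. Next row=LF[4]=3
Reversed output: dinosa6$

Answer: dinosa6$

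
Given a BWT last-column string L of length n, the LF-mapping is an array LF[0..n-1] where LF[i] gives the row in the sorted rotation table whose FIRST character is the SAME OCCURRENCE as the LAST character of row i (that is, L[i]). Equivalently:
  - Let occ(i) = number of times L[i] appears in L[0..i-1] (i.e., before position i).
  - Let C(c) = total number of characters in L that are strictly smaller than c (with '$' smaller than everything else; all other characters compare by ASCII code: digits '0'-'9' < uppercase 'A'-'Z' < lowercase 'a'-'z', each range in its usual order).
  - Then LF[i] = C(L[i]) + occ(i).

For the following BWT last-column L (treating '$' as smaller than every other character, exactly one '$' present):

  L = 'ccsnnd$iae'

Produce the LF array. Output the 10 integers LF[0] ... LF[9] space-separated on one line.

Char counts: '$':1, 'a':1, 'c':2, 'd':1, 'e':1, 'i':1, 'n':2, 's':1
C (first-col start): C('$')=0, C('a')=1, C('c')=2, C('d')=4, C('e')=5, C('i')=6, C('n')=7, C('s')=9
L[0]='c': occ=0, LF[0]=C('c')+0=2+0=2
L[1]='c': occ=1, LF[1]=C('c')+1=2+1=3
L[2]='s': occ=0, LF[2]=C('s')+0=9+0=9
L[3]='n': occ=0, LF[3]=C('n')+0=7+0=7
L[4]='n': occ=1, LF[4]=C('n')+1=7+1=8
L[5]='d': occ=0, LF[5]=C('d')+0=4+0=4
L[6]='$': occ=0, LF[6]=C('$')+0=0+0=0
L[7]='i': occ=0, LF[7]=C('i')+0=6+0=6
L[8]='a': occ=0, LF[8]=C('a')+0=1+0=1
L[9]='e': occ=0, LF[9]=C('e')+0=5+0=5

Answer: 2 3 9 7 8 4 0 6 1 5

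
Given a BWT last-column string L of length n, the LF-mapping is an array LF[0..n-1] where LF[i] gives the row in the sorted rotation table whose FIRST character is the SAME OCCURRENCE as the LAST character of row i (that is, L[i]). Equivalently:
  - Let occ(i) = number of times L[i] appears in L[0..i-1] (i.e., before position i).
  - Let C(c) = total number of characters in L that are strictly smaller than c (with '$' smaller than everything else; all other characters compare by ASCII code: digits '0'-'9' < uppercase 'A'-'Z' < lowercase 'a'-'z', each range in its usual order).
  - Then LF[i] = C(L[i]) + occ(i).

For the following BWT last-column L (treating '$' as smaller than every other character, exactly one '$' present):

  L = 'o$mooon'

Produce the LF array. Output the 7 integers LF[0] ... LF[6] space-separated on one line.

Answer: 3 0 1 4 5 6 2

Derivation:
Char counts: '$':1, 'm':1, 'n':1, 'o':4
C (first-col start): C('$')=0, C('m')=1, C('n')=2, C('o')=3
L[0]='o': occ=0, LF[0]=C('o')+0=3+0=3
L[1]='$': occ=0, LF[1]=C('$')+0=0+0=0
L[2]='m': occ=0, LF[2]=C('m')+0=1+0=1
L[3]='o': occ=1, LF[3]=C('o')+1=3+1=4
L[4]='o': occ=2, LF[4]=C('o')+2=3+2=5
L[5]='o': occ=3, LF[5]=C('o')+3=3+3=6
L[6]='n': occ=0, LF[6]=C('n')+0=2+0=2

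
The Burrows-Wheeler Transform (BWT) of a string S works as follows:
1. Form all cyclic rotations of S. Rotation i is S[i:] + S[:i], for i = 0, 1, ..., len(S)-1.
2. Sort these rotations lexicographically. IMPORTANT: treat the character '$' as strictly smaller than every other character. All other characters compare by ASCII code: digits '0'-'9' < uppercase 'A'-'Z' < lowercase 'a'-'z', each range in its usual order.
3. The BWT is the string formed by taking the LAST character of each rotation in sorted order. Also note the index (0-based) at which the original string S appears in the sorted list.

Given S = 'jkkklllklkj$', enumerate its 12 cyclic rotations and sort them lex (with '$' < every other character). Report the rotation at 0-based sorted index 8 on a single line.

Answer: lkj$jkkklllk

Derivation:
All 12 rotations (rotation i = S[i:]+S[:i]):
  rot[0] = jkkklllklkj$
  rot[1] = kkklllklkj$j
  rot[2] = kklllklkj$jk
  rot[3] = klllklkj$jkk
  rot[4] = lllklkj$jkkk
  rot[5] = llklkj$jkkkl
  rot[6] = lklkj$jkkkll
  rot[7] = klkj$jkkklll
  rot[8] = lkj$jkkklllk
  rot[9] = kj$jkkklllkl
  rot[10] = j$jkkklllklk
  rot[11] = $jkkklllklkj
Sorted (with $ < everything):
  sorted[0] = $jkkklllklkj
  sorted[1] = j$jkkklllklk
  sorted[2] = jkkklllklkj$
  sorted[3] = kj$jkkklllkl
  sorted[4] = kkklllklkj$j
  sorted[5] = kklllklkj$jk
  sorted[6] = klkj$jkkklll
  sorted[7] = klllklkj$jkk
  sorted[8] = lkj$jkkklllk
  sorted[9] = lklkj$jkkkll
  sorted[10] = llklkj$jkkkl
  sorted[11] = lllklkj$jkkk
sorted[8] = lkj$jkkklllk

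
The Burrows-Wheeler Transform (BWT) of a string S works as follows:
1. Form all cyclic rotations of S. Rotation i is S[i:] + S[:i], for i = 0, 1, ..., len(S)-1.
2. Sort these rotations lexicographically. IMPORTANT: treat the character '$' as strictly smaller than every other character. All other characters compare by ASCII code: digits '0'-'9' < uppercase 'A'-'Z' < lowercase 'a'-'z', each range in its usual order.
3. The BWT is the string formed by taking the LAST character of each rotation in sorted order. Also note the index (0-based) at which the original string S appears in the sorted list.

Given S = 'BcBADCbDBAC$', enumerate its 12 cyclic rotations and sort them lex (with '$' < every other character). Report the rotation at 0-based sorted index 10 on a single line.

Answer: bDBAC$BcBADC

Derivation:
All 12 rotations (rotation i = S[i:]+S[:i]):
  rot[0] = BcBADCbDBAC$
  rot[1] = cBADCbDBAC$B
  rot[2] = BADCbDBAC$Bc
  rot[3] = ADCbDBAC$BcB
  rot[4] = DCbDBAC$BcBA
  rot[5] = CbDBAC$BcBAD
  rot[6] = bDBAC$BcBADC
  rot[7] = DBAC$BcBADCb
  rot[8] = BAC$BcBADCbD
  rot[9] = AC$BcBADCbDB
  rot[10] = C$BcBADCbDBA
  rot[11] = $BcBADCbDBAC
Sorted (with $ < everything):
  sorted[0] = $BcBADCbDBAC
  sorted[1] = AC$BcBADCbDB
  sorted[2] = ADCbDBAC$BcB
  sorted[3] = BAC$BcBADCbD
  sorted[4] = BADCbDBAC$Bc
  sorted[5] = BcBADCbDBAC$
  sorted[6] = C$BcBADCbDBA
  sorted[7] = CbDBAC$BcBAD
  sorted[8] = DBAC$BcBADCb
  sorted[9] = DCbDBAC$BcBA
  sorted[10] = bDBAC$BcBADC
  sorted[11] = cBADCbDBAC$B
sorted[10] = bDBAC$BcBADC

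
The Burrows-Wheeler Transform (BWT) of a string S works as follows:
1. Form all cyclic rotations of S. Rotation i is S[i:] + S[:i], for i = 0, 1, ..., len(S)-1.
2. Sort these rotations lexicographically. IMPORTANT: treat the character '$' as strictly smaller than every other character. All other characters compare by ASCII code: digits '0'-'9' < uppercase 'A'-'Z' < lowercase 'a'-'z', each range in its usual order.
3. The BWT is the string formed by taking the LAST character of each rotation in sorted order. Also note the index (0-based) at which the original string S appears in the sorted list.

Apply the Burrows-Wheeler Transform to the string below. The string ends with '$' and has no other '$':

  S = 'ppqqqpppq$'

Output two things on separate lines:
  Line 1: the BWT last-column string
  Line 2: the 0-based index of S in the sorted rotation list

Answer: qqp$pppqqp
3

Derivation:
All 10 rotations (rotation i = S[i:]+S[:i]):
  rot[0] = ppqqqpppq$
  rot[1] = pqqqpppq$p
  rot[2] = qqqpppq$pp
  rot[3] = qqpppq$ppq
  rot[4] = qpppq$ppqq
  rot[5] = pppq$ppqqq
  rot[6] = ppq$ppqqqp
  rot[7] = pq$ppqqqpp
  rot[8] = q$ppqqqppp
  rot[9] = $ppqqqpppq
Sorted (with $ < everything):
  sorted[0] = $ppqqqpppq  (last char: 'q')
  sorted[1] = pppq$ppqqq  (last char: 'q')
  sorted[2] = ppq$ppqqqp  (last char: 'p')
  sorted[3] = ppqqqpppq$  (last char: '$')
  sorted[4] = pq$ppqqqpp  (last char: 'p')
  sorted[5] = pqqqpppq$p  (last char: 'p')
  sorted[6] = q$ppqqqppp  (last char: 'p')
  sorted[7] = qpppq$ppqq  (last char: 'q')
  sorted[8] = qqpppq$ppq  (last char: 'q')
  sorted[9] = qqqpppq$pp  (last char: 'p')
Last column: qqp$pppqqp
Original string S is at sorted index 3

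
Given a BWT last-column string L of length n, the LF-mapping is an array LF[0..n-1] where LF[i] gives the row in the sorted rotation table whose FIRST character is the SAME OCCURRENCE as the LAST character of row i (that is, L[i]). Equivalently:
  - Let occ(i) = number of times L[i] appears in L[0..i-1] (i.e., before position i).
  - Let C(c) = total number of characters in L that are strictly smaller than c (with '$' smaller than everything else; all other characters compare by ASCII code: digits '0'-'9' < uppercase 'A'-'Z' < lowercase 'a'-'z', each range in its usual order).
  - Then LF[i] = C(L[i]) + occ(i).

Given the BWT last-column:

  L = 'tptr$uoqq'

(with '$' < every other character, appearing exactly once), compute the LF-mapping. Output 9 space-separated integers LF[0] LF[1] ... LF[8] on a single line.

Answer: 6 2 7 5 0 8 1 3 4

Derivation:
Char counts: '$':1, 'o':1, 'p':1, 'q':2, 'r':1, 't':2, 'u':1
C (first-col start): C('$')=0, C('o')=1, C('p')=2, C('q')=3, C('r')=5, C('t')=6, C('u')=8
L[0]='t': occ=0, LF[0]=C('t')+0=6+0=6
L[1]='p': occ=0, LF[1]=C('p')+0=2+0=2
L[2]='t': occ=1, LF[2]=C('t')+1=6+1=7
L[3]='r': occ=0, LF[3]=C('r')+0=5+0=5
L[4]='$': occ=0, LF[4]=C('$')+0=0+0=0
L[5]='u': occ=0, LF[5]=C('u')+0=8+0=8
L[6]='o': occ=0, LF[6]=C('o')+0=1+0=1
L[7]='q': occ=0, LF[7]=C('q')+0=3+0=3
L[8]='q': occ=1, LF[8]=C('q')+1=3+1=4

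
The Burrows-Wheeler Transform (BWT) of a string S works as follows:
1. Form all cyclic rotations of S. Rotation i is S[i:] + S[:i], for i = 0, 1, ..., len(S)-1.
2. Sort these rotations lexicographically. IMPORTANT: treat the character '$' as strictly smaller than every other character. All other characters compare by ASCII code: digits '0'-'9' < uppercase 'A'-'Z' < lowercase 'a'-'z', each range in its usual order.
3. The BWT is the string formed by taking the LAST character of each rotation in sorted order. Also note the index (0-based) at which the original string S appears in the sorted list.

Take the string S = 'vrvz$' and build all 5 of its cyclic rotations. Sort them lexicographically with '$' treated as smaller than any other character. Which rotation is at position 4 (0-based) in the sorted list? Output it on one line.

Answer: z$vrv

Derivation:
All 5 rotations (rotation i = S[i:]+S[:i]):
  rot[0] = vrvz$
  rot[1] = rvz$v
  rot[2] = vz$vr
  rot[3] = z$vrv
  rot[4] = $vrvz
Sorted (with $ < everything):
  sorted[0] = $vrvz
  sorted[1] = rvz$v
  sorted[2] = vrvz$
  sorted[3] = vz$vr
  sorted[4] = z$vrv
sorted[4] = z$vrv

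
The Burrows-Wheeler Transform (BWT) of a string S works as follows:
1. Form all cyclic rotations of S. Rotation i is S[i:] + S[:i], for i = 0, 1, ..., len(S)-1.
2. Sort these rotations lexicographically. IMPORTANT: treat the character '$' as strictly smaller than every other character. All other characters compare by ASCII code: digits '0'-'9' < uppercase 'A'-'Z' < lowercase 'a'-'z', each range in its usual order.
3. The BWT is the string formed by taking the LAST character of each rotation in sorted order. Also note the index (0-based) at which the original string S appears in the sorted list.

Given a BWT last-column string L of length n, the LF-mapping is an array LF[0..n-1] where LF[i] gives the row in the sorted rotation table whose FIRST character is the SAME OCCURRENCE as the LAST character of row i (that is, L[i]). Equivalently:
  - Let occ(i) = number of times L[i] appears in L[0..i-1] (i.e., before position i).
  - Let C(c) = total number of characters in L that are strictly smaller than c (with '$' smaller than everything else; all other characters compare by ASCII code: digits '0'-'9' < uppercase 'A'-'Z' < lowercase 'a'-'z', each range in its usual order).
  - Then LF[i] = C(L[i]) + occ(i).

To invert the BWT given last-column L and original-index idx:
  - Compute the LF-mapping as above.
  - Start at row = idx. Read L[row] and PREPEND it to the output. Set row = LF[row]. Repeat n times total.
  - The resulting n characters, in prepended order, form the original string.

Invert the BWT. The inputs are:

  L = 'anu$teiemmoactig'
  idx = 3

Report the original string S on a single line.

Answer: committeeiguana$

Derivation:
LF mapping: 1 11 15 0 13 4 7 5 9 10 12 2 3 14 8 6
Walk LF starting at row 3, prepending L[row]:
  step 1: row=3, L[3]='$', prepend. Next row=LF[3]=0
  step 2: row=0, L[0]='a', prepend. Next row=LF[0]=1
  step 3: row=1, L[1]='n', prepend. Next row=LF[1]=11
  step 4: row=11, L[11]='a', prepend. Next row=LF[11]=2
  step 5: row=2, L[2]='u', prepend. Next row=LF[2]=15
  step 6: row=15, L[15]='g', prepend. Next row=LF[15]=6
  step 7: row=6, L[6]='i', prepend. Next row=LF[6]=7
  step 8: row=7, L[7]='e', prepend. Next row=LF[7]=5
  step 9: row=5, L[5]='e', prepend. Next row=LF[5]=4
  step 10: row=4, L[4]='t', prepend. Next row=LF[4]=13
  step 11: row=13, L[13]='t', prepend. Next row=LF[13]=14
  step 12: row=14, L[14]='i', prepend. Next row=LF[14]=8
  step 13: row=8, L[8]='m', prepend. Next row=LF[8]=9
  step 14: row=9, L[9]='m', prepend. Next row=LF[9]=10
  step 15: row=10, L[10]='o', prepend. Next row=LF[10]=12
  step 16: row=12, L[12]='c', prepend. Next row=LF[12]=3
Reversed output: committeeiguana$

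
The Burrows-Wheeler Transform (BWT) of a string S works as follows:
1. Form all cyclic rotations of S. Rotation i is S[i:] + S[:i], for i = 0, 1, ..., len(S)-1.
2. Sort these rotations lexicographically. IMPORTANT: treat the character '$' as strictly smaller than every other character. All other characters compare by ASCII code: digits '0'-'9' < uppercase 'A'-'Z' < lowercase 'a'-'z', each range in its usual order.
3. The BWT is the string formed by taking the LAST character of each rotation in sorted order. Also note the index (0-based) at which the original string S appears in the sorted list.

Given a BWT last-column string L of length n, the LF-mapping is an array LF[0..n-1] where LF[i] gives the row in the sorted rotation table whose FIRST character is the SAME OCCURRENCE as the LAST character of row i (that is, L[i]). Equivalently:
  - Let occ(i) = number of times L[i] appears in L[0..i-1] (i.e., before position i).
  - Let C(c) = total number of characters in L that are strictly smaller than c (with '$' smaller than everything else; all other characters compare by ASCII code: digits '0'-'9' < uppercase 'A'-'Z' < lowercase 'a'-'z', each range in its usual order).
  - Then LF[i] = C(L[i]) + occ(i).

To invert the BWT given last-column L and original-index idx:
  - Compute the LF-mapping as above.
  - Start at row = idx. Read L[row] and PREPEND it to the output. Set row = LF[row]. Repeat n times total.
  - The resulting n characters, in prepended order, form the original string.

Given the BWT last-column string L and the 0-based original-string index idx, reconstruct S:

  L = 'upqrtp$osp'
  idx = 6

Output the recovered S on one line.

Answer: rpqpostpu$

Derivation:
LF mapping: 9 2 5 6 8 3 0 1 7 4
Walk LF starting at row 6, prepending L[row]:
  step 1: row=6, L[6]='$', prepend. Next row=LF[6]=0
  step 2: row=0, L[0]='u', prepend. Next row=LF[0]=9
  step 3: row=9, L[9]='p', prepend. Next row=LF[9]=4
  step 4: row=4, L[4]='t', prepend. Next row=LF[4]=8
  step 5: row=8, L[8]='s', prepend. Next row=LF[8]=7
  step 6: row=7, L[7]='o', prepend. Next row=LF[7]=1
  step 7: row=1, L[1]='p', prepend. Next row=LF[1]=2
  step 8: row=2, L[2]='q', prepend. Next row=LF[2]=5
  step 9: row=5, L[5]='p', prepend. Next row=LF[5]=3
  step 10: row=3, L[3]='r', prepend. Next row=LF[3]=6
Reversed output: rpqpostpu$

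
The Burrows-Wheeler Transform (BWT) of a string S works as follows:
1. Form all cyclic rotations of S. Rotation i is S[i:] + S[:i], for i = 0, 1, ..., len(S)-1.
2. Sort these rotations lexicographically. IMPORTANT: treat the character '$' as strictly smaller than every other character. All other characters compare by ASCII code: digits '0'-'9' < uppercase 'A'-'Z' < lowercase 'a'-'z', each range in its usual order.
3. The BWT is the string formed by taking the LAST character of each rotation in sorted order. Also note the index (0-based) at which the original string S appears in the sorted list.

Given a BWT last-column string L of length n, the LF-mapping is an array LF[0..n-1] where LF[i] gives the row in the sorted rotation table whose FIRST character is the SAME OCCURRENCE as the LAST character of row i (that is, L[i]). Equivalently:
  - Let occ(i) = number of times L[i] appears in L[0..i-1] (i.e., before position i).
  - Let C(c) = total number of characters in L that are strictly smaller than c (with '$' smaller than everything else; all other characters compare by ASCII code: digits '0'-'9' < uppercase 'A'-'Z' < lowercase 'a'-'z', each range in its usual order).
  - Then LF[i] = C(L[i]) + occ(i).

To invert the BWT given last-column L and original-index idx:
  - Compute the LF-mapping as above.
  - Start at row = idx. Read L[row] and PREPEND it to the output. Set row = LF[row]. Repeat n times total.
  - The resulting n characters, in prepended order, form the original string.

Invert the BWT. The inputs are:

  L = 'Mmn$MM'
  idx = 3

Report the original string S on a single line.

LF mapping: 1 4 5 0 2 3
Walk LF starting at row 3, prepending L[row]:
  step 1: row=3, L[3]='$', prepend. Next row=LF[3]=0
  step 2: row=0, L[0]='M', prepend. Next row=LF[0]=1
  step 3: row=1, L[1]='m', prepend. Next row=LF[1]=4
  step 4: row=4, L[4]='M', prepend. Next row=LF[4]=2
  step 5: row=2, L[2]='n', prepend. Next row=LF[2]=5
  step 6: row=5, L[5]='M', prepend. Next row=LF[5]=3
Reversed output: MnMmM$

Answer: MnMmM$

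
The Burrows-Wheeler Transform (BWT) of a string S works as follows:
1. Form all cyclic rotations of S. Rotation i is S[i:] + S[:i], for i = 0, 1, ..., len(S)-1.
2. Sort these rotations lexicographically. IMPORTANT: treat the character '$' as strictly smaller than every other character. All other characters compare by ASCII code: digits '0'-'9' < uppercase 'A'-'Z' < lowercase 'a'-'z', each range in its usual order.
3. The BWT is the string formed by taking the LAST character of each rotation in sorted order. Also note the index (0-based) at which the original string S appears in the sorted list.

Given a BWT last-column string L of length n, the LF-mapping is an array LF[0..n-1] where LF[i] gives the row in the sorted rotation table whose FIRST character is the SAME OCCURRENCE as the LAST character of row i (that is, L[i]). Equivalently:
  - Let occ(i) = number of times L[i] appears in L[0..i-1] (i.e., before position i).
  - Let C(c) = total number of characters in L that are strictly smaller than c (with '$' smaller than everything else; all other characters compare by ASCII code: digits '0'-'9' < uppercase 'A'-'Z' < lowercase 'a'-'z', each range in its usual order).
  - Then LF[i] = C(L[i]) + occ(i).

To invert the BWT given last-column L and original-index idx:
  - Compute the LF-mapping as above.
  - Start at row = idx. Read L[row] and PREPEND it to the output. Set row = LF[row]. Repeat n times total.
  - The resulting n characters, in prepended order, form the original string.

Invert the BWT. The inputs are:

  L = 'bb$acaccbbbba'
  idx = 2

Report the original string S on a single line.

Answer: abaacbbcbbcb$

Derivation:
LF mapping: 4 5 0 1 10 2 11 12 6 7 8 9 3
Walk LF starting at row 2, prepending L[row]:
  step 1: row=2, L[2]='$', prepend. Next row=LF[2]=0
  step 2: row=0, L[0]='b', prepend. Next row=LF[0]=4
  step 3: row=4, L[4]='c', prepend. Next row=LF[4]=10
  step 4: row=10, L[10]='b', prepend. Next row=LF[10]=8
  step 5: row=8, L[8]='b', prepend. Next row=LF[8]=6
  step 6: row=6, L[6]='c', prepend. Next row=LF[6]=11
  step 7: row=11, L[11]='b', prepend. Next row=LF[11]=9
  step 8: row=9, L[9]='b', prepend. Next row=LF[9]=7
  step 9: row=7, L[7]='c', prepend. Next row=LF[7]=12
  step 10: row=12, L[12]='a', prepend. Next row=LF[12]=3
  step 11: row=3, L[3]='a', prepend. Next row=LF[3]=1
  step 12: row=1, L[1]='b', prepend. Next row=LF[1]=5
  step 13: row=5, L[5]='a', prepend. Next row=LF[5]=2
Reversed output: abaacbbcbbcb$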